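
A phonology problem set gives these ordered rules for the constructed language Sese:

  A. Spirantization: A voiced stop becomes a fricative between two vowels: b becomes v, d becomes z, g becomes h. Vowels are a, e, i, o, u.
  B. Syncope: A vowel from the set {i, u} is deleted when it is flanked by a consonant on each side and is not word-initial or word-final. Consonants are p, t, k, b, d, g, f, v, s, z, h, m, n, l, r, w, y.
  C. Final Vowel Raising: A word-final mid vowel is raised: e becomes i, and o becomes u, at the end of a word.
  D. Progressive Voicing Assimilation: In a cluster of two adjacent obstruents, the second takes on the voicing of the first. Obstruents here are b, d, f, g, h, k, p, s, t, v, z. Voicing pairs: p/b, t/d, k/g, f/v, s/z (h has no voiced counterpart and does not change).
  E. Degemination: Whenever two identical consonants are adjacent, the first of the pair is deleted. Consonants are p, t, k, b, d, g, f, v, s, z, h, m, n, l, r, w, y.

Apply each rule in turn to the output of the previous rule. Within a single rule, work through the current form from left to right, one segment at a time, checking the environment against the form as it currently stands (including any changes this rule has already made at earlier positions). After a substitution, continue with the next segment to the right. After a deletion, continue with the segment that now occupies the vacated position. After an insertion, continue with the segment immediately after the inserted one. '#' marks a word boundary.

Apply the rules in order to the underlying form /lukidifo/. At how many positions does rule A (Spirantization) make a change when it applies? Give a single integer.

1

A Spirantization: [lukidifo] → [lukizifo]
B Syncope: [lukizifo] → [lkzfo]
C Final Vowel Raising: [lkzfo] → [lkzfu]
D Progressive Voicing Assimilation: [lkzfu] → [lksfu]
E Degemination: no change — [lksfu]
Rule A changed 1 position(s).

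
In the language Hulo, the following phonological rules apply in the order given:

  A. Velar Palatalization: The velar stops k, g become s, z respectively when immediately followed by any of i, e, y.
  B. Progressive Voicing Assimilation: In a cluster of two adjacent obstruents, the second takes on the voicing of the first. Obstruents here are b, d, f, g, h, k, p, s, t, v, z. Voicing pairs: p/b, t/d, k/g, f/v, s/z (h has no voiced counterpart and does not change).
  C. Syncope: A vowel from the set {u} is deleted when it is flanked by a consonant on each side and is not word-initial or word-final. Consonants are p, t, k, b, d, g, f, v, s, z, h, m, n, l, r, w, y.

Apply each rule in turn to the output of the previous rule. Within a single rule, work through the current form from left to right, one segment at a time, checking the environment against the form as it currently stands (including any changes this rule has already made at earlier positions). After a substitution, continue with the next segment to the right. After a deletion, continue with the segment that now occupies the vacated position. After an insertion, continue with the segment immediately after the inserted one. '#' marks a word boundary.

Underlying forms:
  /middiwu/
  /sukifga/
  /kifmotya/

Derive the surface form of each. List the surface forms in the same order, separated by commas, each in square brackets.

/middiwu/:
  A Velar Palatalization: no change — [middiwu]
  B Progressive Voicing Assimilation: no change — [middiwu]
  C Syncope: no change — [middiwu]
/sukifga/:
  A Velar Palatalization: [sukifga] → [susifga]
  B Progressive Voicing Assimilation: [susifga] → [susifka]
  C Syncope: [susifka] → [ssifka]
/kifmotya/:
  A Velar Palatalization: [kifmotya] → [sifmotya]
  B Progressive Voicing Assimilation: no change — [sifmotya]
  C Syncope: no change — [sifmotya]

[middiwu], [ssifka], [sifmotya]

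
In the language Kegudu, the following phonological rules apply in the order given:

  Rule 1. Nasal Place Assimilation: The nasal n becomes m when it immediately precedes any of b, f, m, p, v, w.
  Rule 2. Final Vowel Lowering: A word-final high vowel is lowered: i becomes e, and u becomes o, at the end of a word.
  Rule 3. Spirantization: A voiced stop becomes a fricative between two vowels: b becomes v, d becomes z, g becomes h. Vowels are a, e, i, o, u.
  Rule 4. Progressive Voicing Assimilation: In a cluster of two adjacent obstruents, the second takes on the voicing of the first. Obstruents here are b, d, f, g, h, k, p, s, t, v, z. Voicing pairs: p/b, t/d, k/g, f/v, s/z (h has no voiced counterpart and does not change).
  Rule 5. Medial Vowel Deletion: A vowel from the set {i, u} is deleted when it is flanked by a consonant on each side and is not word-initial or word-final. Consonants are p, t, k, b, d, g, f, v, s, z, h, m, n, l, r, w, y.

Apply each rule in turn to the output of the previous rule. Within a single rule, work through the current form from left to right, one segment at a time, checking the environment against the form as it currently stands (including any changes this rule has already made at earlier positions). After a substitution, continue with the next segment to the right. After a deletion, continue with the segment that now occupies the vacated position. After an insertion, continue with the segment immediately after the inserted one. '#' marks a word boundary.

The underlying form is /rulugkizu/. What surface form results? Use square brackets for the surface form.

Rule 1 Nasal Place Assimilation: no change — [rulugkizu]
Rule 2 Final Vowel Lowering: [rulugkizu] → [rulugkizo]
Rule 3 Spirantization: no change — [rulugkizo]
Rule 4 Progressive Voicing Assimilation: [rulugkizo] → [ruluggizo]
Rule 5 Medial Vowel Deletion: [ruluggizo] → [rlggzo]

[rlggzo]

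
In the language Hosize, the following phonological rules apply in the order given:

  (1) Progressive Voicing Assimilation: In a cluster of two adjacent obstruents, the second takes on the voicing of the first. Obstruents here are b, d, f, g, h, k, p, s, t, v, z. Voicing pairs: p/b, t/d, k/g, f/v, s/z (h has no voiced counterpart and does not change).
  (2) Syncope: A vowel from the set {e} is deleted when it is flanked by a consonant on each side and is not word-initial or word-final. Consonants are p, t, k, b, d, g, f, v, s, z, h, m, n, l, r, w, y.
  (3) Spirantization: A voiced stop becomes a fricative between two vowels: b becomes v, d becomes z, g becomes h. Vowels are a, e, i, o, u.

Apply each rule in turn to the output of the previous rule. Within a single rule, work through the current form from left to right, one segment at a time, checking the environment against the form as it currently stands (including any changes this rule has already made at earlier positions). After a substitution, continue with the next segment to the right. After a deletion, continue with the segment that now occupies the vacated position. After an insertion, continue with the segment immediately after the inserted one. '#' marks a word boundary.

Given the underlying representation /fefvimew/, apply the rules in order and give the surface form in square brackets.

(1) Progressive Voicing Assimilation: [fefvimew] → [feffimew]
(2) Syncope: [feffimew] → [fffimw]
(3) Spirantization: no change — [fffimw]

[fffimw]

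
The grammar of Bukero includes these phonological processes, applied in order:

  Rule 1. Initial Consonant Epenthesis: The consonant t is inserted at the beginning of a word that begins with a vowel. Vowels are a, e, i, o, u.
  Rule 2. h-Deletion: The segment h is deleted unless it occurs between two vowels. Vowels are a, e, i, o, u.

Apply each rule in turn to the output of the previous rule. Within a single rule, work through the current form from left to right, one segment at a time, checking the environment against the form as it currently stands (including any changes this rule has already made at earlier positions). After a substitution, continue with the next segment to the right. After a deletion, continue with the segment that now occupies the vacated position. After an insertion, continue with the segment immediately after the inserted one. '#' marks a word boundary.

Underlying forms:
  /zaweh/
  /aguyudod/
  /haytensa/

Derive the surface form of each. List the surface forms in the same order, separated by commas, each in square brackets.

/zaweh/:
  Rule 1 Initial Consonant Epenthesis: no change — [zaweh]
  Rule 2 h-Deletion: [zaweh] → [zawe]
/aguyudod/:
  Rule 1 Initial Consonant Epenthesis: [aguyudod] → [taguyudod]
  Rule 2 h-Deletion: no change — [taguyudod]
/haytensa/:
  Rule 1 Initial Consonant Epenthesis: no change — [haytensa]
  Rule 2 h-Deletion: [haytensa] → [aytensa]

[zawe], [taguyudod], [aytensa]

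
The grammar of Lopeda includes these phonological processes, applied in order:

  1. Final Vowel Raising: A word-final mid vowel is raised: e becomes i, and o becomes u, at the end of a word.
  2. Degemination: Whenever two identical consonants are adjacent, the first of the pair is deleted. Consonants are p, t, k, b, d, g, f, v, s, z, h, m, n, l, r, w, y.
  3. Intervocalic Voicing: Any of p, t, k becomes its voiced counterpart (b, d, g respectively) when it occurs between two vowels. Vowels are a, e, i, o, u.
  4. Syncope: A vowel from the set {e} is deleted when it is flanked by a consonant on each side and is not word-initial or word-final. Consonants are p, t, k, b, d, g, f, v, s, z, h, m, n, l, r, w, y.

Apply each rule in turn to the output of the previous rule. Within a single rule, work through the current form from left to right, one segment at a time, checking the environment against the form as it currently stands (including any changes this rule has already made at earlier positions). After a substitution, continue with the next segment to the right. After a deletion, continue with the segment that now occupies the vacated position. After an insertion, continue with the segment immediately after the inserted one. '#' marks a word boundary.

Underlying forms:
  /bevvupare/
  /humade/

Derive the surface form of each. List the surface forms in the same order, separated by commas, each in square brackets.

/bevvupare/:
  1 Final Vowel Raising: [bevvupare] → [bevvupari]
  2 Degemination: [bevvupari] → [bevupari]
  3 Intervocalic Voicing: [bevupari] → [bevubari]
  4 Syncope: [bevubari] → [bvubari]
/humade/:
  1 Final Vowel Raising: [humade] → [humadi]
  2 Degemination: no change — [humadi]
  3 Intervocalic Voicing: no change — [humadi]
  4 Syncope: no change — [humadi]

[bvubari], [humadi]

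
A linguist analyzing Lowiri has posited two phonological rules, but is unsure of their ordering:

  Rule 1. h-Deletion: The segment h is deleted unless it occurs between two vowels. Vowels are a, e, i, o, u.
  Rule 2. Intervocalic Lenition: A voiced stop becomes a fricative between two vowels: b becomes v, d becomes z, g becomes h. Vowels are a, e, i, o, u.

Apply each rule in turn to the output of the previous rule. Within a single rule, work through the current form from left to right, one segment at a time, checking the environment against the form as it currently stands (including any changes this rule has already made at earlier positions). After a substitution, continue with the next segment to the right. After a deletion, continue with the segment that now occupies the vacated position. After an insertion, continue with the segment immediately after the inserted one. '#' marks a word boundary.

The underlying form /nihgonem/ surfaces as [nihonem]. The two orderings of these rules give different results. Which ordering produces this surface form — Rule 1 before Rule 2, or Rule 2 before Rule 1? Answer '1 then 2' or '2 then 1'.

1 then 2

Order 1 then 2:
  1 h-Deletion: [nihgonem] → [nigonem]
  2 Intervocalic Lenition: [nigonem] → [nihonem]
  result: [nihonem]
Order 2 then 1:
  2 Intervocalic Lenition: no change — [nihgonem]
  1 h-Deletion: [nihgonem] → [nigonem]
  result: [nigonem]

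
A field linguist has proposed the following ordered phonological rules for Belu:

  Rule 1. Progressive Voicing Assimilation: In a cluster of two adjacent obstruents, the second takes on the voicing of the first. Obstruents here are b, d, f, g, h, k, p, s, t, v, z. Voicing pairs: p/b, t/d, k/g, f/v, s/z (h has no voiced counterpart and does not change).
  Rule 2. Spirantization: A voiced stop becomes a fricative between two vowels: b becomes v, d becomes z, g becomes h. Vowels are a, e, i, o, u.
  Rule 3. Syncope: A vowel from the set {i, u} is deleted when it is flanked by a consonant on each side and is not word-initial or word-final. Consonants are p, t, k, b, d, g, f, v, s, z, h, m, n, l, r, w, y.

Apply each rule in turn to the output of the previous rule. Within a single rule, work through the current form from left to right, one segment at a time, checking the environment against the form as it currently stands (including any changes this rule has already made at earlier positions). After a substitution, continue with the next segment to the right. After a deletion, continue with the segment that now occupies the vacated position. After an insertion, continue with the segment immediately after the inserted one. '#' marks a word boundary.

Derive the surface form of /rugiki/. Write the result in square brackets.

[rhki]

Rule 1 Progressive Voicing Assimilation: no change — [rugiki]
Rule 2 Spirantization: [rugiki] → [ruhiki]
Rule 3 Syncope: [ruhiki] → [rhki]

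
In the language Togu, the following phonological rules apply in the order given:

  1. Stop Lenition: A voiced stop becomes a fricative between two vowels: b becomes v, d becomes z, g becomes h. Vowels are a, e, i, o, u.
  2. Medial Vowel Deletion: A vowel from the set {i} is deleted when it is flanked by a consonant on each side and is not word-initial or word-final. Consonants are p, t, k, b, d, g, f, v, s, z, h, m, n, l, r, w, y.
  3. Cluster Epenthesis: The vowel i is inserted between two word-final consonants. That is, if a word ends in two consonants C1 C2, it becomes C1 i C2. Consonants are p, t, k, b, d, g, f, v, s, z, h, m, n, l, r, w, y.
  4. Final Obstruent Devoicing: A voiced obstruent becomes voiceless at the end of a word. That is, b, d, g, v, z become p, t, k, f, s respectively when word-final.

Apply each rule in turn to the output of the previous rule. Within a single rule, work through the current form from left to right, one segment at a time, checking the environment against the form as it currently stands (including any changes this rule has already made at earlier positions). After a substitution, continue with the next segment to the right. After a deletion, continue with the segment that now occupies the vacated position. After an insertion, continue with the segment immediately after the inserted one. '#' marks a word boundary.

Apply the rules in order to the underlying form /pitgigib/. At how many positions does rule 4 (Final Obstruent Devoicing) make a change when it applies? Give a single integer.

1

1 Stop Lenition: [pitgigib] → [pitgihib]
2 Medial Vowel Deletion: [pitgihib] → [ptghb]
3 Cluster Epenthesis: [ptghb] → [ptghib]
4 Final Obstruent Devoicing: [ptghib] → [ptghip]
Rule 4 changed 1 position(s).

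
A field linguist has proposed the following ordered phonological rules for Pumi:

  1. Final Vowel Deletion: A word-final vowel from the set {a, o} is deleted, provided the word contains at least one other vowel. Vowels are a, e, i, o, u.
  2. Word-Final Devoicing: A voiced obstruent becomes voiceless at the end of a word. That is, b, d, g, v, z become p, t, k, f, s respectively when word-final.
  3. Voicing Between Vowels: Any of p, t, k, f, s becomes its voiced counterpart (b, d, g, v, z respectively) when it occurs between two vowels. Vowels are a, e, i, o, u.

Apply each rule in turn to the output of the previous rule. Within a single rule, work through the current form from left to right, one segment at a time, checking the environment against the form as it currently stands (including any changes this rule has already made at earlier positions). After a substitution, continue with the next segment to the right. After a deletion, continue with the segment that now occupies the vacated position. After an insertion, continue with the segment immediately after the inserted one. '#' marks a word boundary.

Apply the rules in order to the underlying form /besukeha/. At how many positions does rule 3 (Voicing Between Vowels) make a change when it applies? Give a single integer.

1 Final Vowel Deletion: [besukeha] → [besukeh]
2 Word-Final Devoicing: no change — [besukeh]
3 Voicing Between Vowels: [besukeh] → [bezugeh]
Rule 3 changed 2 position(s).

2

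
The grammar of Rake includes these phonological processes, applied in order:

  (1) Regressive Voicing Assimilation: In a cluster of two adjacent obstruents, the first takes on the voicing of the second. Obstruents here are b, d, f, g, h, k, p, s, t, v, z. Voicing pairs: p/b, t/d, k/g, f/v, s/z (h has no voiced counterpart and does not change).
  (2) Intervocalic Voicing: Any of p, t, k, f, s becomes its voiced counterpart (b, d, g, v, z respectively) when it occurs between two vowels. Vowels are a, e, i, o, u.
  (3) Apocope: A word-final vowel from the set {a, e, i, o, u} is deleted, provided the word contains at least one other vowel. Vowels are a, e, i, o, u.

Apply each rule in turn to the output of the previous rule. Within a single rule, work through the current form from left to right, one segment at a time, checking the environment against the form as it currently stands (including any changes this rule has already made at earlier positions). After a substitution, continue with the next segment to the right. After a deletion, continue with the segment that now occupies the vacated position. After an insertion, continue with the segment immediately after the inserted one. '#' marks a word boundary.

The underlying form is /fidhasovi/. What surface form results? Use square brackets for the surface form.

(1) Regressive Voicing Assimilation: [fidhasovi] → [fithasovi]
(2) Intervocalic Voicing: [fithasovi] → [fithazovi]
(3) Apocope: [fithazovi] → [fithazov]

[fithazov]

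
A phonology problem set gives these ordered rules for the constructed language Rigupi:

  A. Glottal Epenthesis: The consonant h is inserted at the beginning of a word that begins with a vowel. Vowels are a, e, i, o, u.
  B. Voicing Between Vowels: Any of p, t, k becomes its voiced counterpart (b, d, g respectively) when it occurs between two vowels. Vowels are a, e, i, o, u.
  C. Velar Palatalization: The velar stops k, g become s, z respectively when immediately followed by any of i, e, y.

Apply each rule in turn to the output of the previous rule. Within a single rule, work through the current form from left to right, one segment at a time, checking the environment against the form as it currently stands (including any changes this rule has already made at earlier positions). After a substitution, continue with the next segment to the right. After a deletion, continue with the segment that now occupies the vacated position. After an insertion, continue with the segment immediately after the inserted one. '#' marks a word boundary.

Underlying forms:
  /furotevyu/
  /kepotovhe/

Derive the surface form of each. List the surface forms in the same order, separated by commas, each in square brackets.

[furodevyu], [sebodovhe]

/furotevyu/:
  A Glottal Epenthesis: no change — [furotevyu]
  B Voicing Between Vowels: [furotevyu] → [furodevyu]
  C Velar Palatalization: no change — [furodevyu]
/kepotovhe/:
  A Glottal Epenthesis: no change — [kepotovhe]
  B Voicing Between Vowels: [kepotovhe] → [kebodovhe]
  C Velar Palatalization: [kebodovhe] → [sebodovhe]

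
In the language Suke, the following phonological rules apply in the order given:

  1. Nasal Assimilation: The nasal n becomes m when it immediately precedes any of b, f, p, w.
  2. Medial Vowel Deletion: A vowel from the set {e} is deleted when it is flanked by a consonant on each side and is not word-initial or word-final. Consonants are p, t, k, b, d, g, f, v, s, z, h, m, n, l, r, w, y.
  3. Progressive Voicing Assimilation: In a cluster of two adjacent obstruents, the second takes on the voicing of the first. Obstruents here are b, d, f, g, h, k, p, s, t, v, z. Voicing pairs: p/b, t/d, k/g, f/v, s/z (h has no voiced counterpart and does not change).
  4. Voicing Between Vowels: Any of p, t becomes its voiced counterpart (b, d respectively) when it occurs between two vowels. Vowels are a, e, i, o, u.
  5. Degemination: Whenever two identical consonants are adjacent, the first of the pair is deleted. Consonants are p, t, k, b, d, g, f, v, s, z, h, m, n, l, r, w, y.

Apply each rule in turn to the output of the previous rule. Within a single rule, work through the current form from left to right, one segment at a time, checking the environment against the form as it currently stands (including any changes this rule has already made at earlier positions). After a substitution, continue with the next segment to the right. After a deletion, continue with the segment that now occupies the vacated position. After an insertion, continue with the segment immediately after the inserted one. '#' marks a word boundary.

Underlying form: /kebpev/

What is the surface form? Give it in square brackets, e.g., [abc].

1 Nasal Assimilation: no change — [kebpev]
2 Medial Vowel Deletion: [kebpev] → [kbpv]
3 Progressive Voicing Assimilation: [kbpv] → [kppf]
4 Voicing Between Vowels: no change — [kppf]
5 Degemination: [kppf] → [kpf]

[kpf]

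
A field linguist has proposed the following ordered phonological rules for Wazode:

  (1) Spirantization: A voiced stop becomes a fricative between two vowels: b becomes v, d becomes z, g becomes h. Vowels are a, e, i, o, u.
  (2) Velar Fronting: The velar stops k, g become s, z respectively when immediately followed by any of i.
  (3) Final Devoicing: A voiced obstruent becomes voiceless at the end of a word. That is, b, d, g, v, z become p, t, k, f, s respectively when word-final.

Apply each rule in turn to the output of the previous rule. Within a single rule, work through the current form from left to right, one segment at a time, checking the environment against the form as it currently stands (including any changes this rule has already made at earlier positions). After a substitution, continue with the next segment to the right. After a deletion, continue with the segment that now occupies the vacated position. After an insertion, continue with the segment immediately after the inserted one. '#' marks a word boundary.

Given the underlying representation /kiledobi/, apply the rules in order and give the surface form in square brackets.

(1) Spirantization: [kiledobi] → [kilezovi]
(2) Velar Fronting: [kilezovi] → [silezovi]
(3) Final Devoicing: no change — [silezovi]

[silezovi]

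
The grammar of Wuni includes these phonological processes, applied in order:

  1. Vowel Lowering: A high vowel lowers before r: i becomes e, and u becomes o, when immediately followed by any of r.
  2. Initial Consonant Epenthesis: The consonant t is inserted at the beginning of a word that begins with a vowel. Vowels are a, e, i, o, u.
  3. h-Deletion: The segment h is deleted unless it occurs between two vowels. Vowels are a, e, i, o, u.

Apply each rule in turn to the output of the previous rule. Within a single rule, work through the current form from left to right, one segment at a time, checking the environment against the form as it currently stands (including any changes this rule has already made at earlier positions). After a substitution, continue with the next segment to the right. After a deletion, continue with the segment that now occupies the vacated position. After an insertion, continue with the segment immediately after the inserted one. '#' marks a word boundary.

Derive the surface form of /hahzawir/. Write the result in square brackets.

[azawer]

1 Vowel Lowering: [hahzawir] → [hahzawer]
2 Initial Consonant Epenthesis: no change — [hahzawer]
3 h-Deletion: [hahzawer] → [azawer]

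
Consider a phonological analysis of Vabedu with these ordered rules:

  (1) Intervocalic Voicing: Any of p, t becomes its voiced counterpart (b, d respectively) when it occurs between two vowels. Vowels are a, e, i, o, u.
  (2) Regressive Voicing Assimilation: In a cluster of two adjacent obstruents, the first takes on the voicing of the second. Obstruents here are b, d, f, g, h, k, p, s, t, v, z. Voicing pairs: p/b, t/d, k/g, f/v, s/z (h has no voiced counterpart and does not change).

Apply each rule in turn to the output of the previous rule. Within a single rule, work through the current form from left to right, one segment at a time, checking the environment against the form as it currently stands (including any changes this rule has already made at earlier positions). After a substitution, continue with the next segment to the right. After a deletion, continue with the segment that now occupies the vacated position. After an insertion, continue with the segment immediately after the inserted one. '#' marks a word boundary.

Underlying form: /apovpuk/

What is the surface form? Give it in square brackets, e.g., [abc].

(1) Intervocalic Voicing: [apovpuk] → [abovpuk]
(2) Regressive Voicing Assimilation: [abovpuk] → [abofpuk]

[abofpuk]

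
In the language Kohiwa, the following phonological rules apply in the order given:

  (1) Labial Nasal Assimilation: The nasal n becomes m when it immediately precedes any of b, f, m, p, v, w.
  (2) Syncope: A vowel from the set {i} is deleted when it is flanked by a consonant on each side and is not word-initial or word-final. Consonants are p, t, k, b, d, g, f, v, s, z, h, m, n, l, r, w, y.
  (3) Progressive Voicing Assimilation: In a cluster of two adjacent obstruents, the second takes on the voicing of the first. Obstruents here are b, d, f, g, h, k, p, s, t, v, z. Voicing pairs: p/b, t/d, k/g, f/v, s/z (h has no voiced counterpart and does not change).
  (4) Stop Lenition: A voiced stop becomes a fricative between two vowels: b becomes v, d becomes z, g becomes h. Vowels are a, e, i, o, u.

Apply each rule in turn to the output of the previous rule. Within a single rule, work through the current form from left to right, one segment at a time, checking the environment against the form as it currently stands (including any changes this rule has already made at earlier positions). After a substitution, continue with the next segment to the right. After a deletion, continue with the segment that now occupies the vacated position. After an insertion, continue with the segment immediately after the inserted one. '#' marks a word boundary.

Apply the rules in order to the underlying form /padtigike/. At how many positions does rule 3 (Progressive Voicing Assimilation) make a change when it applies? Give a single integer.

2

(1) Labial Nasal Assimilation: no change — [padtigike]
(2) Syncope: [padtigike] → [padtgke]
(3) Progressive Voicing Assimilation: [padtgke] → [paddgge]
(4) Stop Lenition: no change — [paddgge]
Rule 3 changed 2 position(s).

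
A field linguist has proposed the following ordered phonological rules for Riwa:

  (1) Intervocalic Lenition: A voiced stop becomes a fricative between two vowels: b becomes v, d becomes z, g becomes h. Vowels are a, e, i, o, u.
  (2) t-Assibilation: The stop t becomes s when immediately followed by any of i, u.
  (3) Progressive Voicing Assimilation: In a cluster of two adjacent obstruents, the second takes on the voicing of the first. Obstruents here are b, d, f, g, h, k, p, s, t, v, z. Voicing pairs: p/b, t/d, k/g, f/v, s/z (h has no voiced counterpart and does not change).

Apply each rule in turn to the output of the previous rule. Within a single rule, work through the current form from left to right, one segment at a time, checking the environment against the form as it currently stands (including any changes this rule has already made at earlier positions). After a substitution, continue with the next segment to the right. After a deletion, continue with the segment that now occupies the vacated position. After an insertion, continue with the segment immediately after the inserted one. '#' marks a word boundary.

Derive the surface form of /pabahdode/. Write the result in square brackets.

(1) Intervocalic Lenition: [pabahdode] → [pavahdoze]
(2) t-Assibilation: no change — [pavahdoze]
(3) Progressive Voicing Assimilation: [pavahdoze] → [pavahtoze]

[pavahtoze]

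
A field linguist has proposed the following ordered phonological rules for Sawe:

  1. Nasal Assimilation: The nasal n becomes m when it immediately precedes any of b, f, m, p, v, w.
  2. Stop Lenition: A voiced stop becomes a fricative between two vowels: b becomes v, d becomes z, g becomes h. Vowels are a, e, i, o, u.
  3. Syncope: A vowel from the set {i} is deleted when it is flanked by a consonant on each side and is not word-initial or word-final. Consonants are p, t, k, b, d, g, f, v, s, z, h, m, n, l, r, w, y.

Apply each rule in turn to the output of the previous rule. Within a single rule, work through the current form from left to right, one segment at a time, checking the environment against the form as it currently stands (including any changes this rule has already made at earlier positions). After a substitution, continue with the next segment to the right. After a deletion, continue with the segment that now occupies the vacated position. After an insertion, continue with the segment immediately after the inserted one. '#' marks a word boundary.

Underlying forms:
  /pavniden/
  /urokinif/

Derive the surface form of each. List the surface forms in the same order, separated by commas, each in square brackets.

[pavnzen], [uroknf]

/pavniden/:
  1 Nasal Assimilation: no change — [pavniden]
  2 Stop Lenition: [pavniden] → [pavnizen]
  3 Syncope: [pavnizen] → [pavnzen]
/urokinif/:
  1 Nasal Assimilation: no change — [urokinif]
  2 Stop Lenition: no change — [urokinif]
  3 Syncope: [urokinif] → [uroknf]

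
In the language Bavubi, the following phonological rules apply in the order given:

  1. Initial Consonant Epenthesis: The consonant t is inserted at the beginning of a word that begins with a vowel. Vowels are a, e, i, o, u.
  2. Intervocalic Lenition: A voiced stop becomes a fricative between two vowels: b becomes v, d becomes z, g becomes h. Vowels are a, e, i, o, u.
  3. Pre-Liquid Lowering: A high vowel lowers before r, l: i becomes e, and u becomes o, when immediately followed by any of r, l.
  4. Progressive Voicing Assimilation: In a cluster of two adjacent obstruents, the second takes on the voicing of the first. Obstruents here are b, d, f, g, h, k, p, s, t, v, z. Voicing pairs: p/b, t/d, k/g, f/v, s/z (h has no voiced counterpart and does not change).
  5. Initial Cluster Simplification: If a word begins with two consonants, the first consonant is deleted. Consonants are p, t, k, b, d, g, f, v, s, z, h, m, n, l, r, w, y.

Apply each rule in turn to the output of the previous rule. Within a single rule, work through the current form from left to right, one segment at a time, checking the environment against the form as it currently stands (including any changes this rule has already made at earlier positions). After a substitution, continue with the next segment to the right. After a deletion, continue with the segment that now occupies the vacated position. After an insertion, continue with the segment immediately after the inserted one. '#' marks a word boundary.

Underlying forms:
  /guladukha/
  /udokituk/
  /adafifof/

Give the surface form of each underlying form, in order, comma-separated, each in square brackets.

[golazukha], [tuzokituk], [tazafifof]

/guladukha/:
  1 Initial Consonant Epenthesis: no change — [guladukha]
  2 Intervocalic Lenition: [guladukha] → [gulazukha]
  3 Pre-Liquid Lowering: [gulazukha] → [golazukha]
  4 Progressive Voicing Assimilation: no change — [golazukha]
  5 Initial Cluster Simplification: no change — [golazukha]
/udokituk/:
  1 Initial Consonant Epenthesis: [udokituk] → [tudokituk]
  2 Intervocalic Lenition: [tudokituk] → [tuzokituk]
  3 Pre-Liquid Lowering: no change — [tuzokituk]
  4 Progressive Voicing Assimilation: no change — [tuzokituk]
  5 Initial Cluster Simplification: no change — [tuzokituk]
/adafifof/:
  1 Initial Consonant Epenthesis: [adafifof] → [tadafifof]
  2 Intervocalic Lenition: [tadafifof] → [tazafifof]
  3 Pre-Liquid Lowering: no change — [tazafifof]
  4 Progressive Voicing Assimilation: no change — [tazafifof]
  5 Initial Cluster Simplification: no change — [tazafifof]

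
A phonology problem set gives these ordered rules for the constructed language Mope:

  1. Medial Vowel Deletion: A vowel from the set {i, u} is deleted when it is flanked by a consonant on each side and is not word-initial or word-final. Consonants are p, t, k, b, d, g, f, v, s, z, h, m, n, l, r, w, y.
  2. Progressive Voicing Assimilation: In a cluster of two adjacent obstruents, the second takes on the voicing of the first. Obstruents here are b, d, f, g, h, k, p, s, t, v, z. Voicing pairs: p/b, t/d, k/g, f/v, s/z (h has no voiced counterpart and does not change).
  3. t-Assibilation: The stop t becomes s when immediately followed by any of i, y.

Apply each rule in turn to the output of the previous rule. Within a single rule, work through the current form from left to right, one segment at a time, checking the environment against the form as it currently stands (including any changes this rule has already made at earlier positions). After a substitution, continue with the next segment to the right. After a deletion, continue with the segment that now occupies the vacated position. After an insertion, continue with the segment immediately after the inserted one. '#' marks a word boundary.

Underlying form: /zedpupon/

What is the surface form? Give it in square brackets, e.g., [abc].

1 Medial Vowel Deletion: [zedpupon] → [zedppon]
2 Progressive Voicing Assimilation: [zedppon] → [zedbbon]
3 t-Assibilation: no change — [zedbbon]

[zedbbon]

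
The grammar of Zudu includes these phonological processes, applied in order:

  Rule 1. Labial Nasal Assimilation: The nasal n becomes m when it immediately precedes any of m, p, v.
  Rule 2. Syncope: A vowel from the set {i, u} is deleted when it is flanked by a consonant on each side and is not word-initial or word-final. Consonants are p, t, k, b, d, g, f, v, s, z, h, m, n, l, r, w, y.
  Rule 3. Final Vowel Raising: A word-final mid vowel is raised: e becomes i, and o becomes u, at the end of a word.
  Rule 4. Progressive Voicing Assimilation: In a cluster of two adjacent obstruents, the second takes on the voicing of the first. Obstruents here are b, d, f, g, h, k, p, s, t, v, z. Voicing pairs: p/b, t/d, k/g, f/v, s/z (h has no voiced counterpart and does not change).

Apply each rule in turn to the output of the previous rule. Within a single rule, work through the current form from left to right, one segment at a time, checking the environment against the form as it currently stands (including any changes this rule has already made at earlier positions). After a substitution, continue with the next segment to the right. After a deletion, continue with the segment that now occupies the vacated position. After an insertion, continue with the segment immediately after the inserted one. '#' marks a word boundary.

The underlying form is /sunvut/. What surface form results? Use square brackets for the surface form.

[smvd]

Rule 1 Labial Nasal Assimilation: [sunvut] → [sumvut]
Rule 2 Syncope: [sumvut] → [smvt]
Rule 3 Final Vowel Raising: no change — [smvt]
Rule 4 Progressive Voicing Assimilation: [smvt] → [smvd]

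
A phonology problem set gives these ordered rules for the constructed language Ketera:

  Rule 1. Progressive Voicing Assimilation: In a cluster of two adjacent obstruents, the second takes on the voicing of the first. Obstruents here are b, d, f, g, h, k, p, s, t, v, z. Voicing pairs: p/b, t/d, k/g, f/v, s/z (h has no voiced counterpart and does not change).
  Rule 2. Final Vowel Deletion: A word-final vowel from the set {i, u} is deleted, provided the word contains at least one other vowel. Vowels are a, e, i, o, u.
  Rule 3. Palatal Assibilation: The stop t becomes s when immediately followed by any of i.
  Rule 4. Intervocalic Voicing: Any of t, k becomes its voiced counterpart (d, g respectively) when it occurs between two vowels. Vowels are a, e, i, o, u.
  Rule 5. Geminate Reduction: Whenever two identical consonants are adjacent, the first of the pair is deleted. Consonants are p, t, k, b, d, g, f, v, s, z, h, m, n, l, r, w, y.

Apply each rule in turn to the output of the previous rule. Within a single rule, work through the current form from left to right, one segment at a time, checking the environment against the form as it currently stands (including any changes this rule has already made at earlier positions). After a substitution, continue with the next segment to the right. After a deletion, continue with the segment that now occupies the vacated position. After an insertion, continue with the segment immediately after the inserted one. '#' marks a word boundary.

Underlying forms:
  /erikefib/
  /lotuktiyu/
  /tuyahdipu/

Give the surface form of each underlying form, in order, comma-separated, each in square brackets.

[erigefib], [loduksiy], [tuyahsip]

/erikefib/:
  Rule 1 Progressive Voicing Assimilation: no change — [erikefib]
  Rule 2 Final Vowel Deletion: no change — [erikefib]
  Rule 3 Palatal Assibilation: no change — [erikefib]
  Rule 4 Intervocalic Voicing: [erikefib] → [erigefib]
  Rule 5 Geminate Reduction: no change — [erigefib]
/lotuktiyu/:
  Rule 1 Progressive Voicing Assimilation: no change — [lotuktiyu]
  Rule 2 Final Vowel Deletion: [lotuktiyu] → [lotuktiy]
  Rule 3 Palatal Assibilation: [lotuktiy] → [lotuksiy]
  Rule 4 Intervocalic Voicing: [lotuksiy] → [loduksiy]
  Rule 5 Geminate Reduction: no change — [loduksiy]
/tuyahdipu/:
  Rule 1 Progressive Voicing Assimilation: [tuyahdipu] → [tuyahtipu]
  Rule 2 Final Vowel Deletion: [tuyahtipu] → [tuyahtip]
  Rule 3 Palatal Assibilation: [tuyahtip] → [tuyahsip]
  Rule 4 Intervocalic Voicing: no change — [tuyahsip]
  Rule 5 Geminate Reduction: no change — [tuyahsip]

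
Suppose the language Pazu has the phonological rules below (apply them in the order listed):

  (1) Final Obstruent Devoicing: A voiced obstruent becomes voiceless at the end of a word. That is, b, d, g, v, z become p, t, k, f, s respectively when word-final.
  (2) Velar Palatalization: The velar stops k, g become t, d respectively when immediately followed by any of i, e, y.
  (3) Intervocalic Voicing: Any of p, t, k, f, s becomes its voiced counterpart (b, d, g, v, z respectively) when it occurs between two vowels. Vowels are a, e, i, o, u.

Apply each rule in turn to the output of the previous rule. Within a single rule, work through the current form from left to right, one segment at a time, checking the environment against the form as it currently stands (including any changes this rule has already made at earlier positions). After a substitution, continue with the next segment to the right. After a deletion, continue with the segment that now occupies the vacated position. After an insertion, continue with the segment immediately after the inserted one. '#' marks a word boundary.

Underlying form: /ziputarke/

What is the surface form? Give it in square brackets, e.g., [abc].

(1) Final Obstruent Devoicing: no change — [ziputarke]
(2) Velar Palatalization: [ziputarke] → [ziputarte]
(3) Intervocalic Voicing: [ziputarte] → [zibudarte]

[zibudarte]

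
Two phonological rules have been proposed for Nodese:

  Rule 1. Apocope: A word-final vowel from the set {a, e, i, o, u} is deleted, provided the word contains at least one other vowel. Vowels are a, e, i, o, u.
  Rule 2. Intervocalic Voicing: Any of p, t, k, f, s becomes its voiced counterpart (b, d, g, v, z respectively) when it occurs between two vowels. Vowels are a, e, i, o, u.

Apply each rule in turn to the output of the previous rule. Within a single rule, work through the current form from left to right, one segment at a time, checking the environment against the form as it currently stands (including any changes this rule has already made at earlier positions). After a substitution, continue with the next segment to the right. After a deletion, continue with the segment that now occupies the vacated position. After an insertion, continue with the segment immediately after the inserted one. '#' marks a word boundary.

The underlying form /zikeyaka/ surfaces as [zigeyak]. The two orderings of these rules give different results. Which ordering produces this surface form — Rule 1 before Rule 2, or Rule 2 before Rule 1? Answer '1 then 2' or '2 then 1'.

Order 1 then 2:
  1 Apocope: [zikeyaka] → [zikeyak]
  2 Intervocalic Voicing: [zikeyak] → [zigeyak]
  result: [zigeyak]
Order 2 then 1:
  2 Intervocalic Voicing: [zikeyaka] → [zigeyaga]
  1 Apocope: [zigeyaga] → [zigeyag]
  result: [zigeyag]

1 then 2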